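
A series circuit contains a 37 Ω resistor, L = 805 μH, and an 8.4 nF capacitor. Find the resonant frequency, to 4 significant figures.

ω₀ = 1/√(LC) = 1/√(0.000805 × 8.4e-09) = 384600 rad/s
f₀ = ω₀/(2π) = 61.20 kHz

61.20 kHz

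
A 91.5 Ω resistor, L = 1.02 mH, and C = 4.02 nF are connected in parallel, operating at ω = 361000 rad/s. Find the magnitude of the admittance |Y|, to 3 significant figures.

11.0 mS

X_L = ωL = 368 Ω
X_C = 1/(ωC) = 689 Ω
Parallel: admittances add. Y = 1/R + 1/(jωL) + jωC
Y = (0.0109 − j0.00126) S
|Y| = 0.0110 S → |Z| = 1/|Y| = 90.9 Ω, ∠Z = −∠Y = 6.60°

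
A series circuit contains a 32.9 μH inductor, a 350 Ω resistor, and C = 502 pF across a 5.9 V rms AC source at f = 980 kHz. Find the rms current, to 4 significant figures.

ω = 2πf = 6.158e+06 rad/s
X_L = ωL = 202.6 Ω
X_C = 1/(ωC) = 323.5 Ω
Net reactance X = X_L − X_C = -120.9 Ω
Z = 350.0 − j120.9 Ω
|Z| = √(350.0² + 120.9²) = 370.3 Ω
I = V/|Z| = 5.9/370.3 = 15.93 mA

15.93 mA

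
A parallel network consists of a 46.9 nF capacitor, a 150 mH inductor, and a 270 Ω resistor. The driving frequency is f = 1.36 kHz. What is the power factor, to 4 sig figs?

ω = 2πf = 8545 rad/s
X_L = ωL = 1282 Ω
X_C = 1/(ωC) = 2495 Ω
Parallel: admittances add. Y = 1/R + 1/(jωL) + jωC
Y = (0.003704 − j0.0003794) S
|Y| = 0.003723 S → |Z| = 1/|Y| = 268.6 Ω, ∠Z = −∠Y = 5.849°
cos φ = cos(5.849°) = 0.9948

0.9948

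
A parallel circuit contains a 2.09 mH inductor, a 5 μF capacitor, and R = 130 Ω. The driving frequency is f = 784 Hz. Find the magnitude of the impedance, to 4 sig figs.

13.72 Ω

ω = 2πf = 4926 rad/s
X_L = ωL = 10.30 Ω
X_C = 1/(ωC) = 40.60 Ω
Parallel: admittances add. Y = 1/R + 1/(jωL) + jωC
Y = (0.007692 − j0.07250) S
|Y| = 0.07291 S → |Z| = 1/|Y| = 13.72 Ω, ∠Z = −∠Y = 83.94°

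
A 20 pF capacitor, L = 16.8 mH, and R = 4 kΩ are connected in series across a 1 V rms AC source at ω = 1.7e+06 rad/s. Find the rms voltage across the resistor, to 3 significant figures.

0.978 V

X_L = ωL = 28600 Ω
X_C = 1/(ωC) = 29400 Ω
Net reactance X = X_L − X_C = -852 Ω
Z = 4000 − j852 Ω
|Z| = √(4000² + 852²) = 4090 Ω
I = V/|Z| = 245 μA
V_R = I·|Z_R| = 0.000245 × 4000 = 0.978 V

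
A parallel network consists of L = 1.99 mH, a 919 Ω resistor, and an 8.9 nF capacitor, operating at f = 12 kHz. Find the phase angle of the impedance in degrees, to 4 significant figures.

ω = 2πf = 75400 rad/s
X_L = ωL = 150.0 Ω
X_C = 1/(ωC) = 1490 Ω
Parallel: admittances add. Y = 1/R + 1/(jωL) + jωC
Y = (0.001088 − j0.005994) S
|Y| = 0.006092 S → |Z| = 1/|Y| = 164.2 Ω, ∠Z = −∠Y = 79.71°

79.71°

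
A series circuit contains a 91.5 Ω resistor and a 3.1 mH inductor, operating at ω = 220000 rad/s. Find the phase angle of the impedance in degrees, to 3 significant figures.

82.4°

X_L = ωL = 682 Ω
Z = 91.5 + j682 Ω
|Z| = √(91.5² + 682²) = 688 Ω
∠Z = arctan(682/91.5) = 82.4°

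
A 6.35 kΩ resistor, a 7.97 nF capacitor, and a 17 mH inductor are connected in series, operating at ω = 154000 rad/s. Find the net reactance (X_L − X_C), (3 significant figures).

1800 Ω

X_L = ωL = 2620 Ω
X_C = 1/(ωC) = 815 Ω
X = 2620 − 815 = 1800 Ω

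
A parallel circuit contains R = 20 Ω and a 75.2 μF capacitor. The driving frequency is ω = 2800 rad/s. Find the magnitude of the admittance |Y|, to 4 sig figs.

216.4 mS

X_C = 1/(ωC) = 4.749 Ω
Parallel: admittances add. Y = 1/R + jωC
Y = (0.05000 + j0.2106) S
|Y| = 0.2164 S → |Z| = 1/|Y| = 4.621 Ω, ∠Z = −∠Y = -76.64°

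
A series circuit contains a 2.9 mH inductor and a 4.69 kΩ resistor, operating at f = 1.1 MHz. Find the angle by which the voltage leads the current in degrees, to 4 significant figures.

ω = 2πf = 6.912e+06 rad/s
X_L = ωL = 20040 Ω
Z = 4690 + j20040 Ω
|Z| = √(4690² + 20040²) = 20580 Ω
∠Z = arctan(20040/4690) = 76.83°

76.83°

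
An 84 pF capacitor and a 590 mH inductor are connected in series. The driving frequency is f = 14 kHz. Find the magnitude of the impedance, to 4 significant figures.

ω = 2πf = 87960 rad/s
X_L = ωL = 51900 Ω
X_C = 1/(ωC) = 135300 Ω
Net reactance X = X_L − X_C = -83440 Ω
Z = − j83440 Ω
|Z| = √(0² + 83440²) = 83440 Ω

83440 Ω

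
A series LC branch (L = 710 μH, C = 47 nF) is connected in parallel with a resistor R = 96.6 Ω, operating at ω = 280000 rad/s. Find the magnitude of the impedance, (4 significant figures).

75.93 Ω

X_L = ωL = 198.8 Ω
X_C = 1/(ωC) = 75.99 Ω
Branch 1: Z₁ = R = 96.60 Ω
Branch 2 (series LC): Z₂ = j(X_L − X_C) = j122.8 Ω
Parallel: Z = Z₁Z₂/(Z₁+Z₂), |Z| = 75.93 Ω, ∠Z = 38.19°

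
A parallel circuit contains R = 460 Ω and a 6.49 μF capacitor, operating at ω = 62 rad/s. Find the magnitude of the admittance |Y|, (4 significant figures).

2.211 mS

X_C = 1/(ωC) = 2485 Ω
Parallel: admittances add. Y = 1/R + jωC
Y = (0.002174 + j0.0004024) S
|Y| = 0.002211 S → |Z| = 1/|Y| = 452.3 Ω, ∠Z = −∠Y = -10.49°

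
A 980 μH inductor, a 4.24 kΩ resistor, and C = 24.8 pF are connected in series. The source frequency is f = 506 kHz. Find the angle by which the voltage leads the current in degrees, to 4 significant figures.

ω = 2πf = 3.179e+06 rad/s
X_L = ωL = 3116 Ω
X_C = 1/(ωC) = 12680 Ω
Net reactance X = X_L − X_C = -9567 Ω
Z = 4240 − j9567 Ω
|Z| = √(4240² + 9567²) = 10460 Ω
∠Z = arctan(-9567/4240) = -66.10°

-66.10°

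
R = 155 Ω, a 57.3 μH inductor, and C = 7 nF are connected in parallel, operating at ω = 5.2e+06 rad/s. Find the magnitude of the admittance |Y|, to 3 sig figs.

33.7 mS

X_L = ωL = 298 Ω
X_C = 1/(ωC) = 27.5 Ω
Parallel: admittances add. Y = 1/R + 1/(jωL) + jωC
Y = (0.00645 + j0.0330) S
|Y| = 0.0337 S → |Z| = 1/|Y| = 29.7 Ω, ∠Z = −∠Y = -79.0°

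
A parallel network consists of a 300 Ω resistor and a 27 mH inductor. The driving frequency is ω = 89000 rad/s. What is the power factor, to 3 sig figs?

X_L = ωL = 2400 Ω
Parallel: admittances add. Y = 1/R + 1/(jωL)
Y = (0.00333 − j0.000416) S
|Y| = 0.00336 S → |Z| = 1/|Y| = 298 Ω, ∠Z = −∠Y = 7.12°
cos φ = cos(7.12°) = 0.992

0.992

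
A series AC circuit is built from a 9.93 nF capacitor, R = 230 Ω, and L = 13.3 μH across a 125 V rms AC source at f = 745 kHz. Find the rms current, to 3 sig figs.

535 mA

ω = 2πf = 4.681e+06 rad/s
X_L = ωL = 62.3 Ω
X_C = 1/(ωC) = 21.5 Ω
Net reactance X = X_L − X_C = 40.7 Ω
Z = 230 + j40.7 Ω
|Z| = √(230² + 40.7²) = 234 Ω
I = V/|Z| = 125/234 = 535 mA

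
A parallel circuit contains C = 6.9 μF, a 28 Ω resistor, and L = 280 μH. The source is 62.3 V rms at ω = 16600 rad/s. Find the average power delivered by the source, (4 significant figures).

138.6 W

X_L = ωL = 4.648 Ω
X_C = 1/(ωC) = 8.731 Ω
Parallel: admittances add. Y = 1/R + 1/(jωL) + jωC
Y = (0.03571 − j0.1006) S
|Y| = 0.1068 S → |Z| = 1/|Y| = 9.367 Ω, ∠Z = −∠Y = 70.46°
I = V/|Z| = 6.651 A
P = VI cos φ = 62.3 × 6.651 × cos(70.46°) = 138.6 W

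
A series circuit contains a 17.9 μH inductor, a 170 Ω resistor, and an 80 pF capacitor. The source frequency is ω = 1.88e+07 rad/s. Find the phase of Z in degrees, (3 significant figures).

-62.6°

X_L = ωL = 337 Ω
X_C = 1/(ωC) = 665 Ω
Net reactance X = X_L − X_C = -328 Ω
Z = 170 − j328 Ω
|Z| = √(170² + 328²) = 370 Ω
∠Z = arctan(-328/170) = -62.6°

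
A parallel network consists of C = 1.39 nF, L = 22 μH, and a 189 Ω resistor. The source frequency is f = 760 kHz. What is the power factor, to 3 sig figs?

0.878

ω = 2πf = 4.775e+06 rad/s
X_L = ωL = 105 Ω
X_C = 1/(ωC) = 151 Ω
Parallel: admittances add. Y = 1/R + 1/(jωL) + jωC
Y = (0.00529 − j0.00288) S
|Y| = 0.00602 S → |Z| = 1/|Y| = 166 Ω, ∠Z = −∠Y = 28.6°
cos φ = cos(28.6°) = 0.878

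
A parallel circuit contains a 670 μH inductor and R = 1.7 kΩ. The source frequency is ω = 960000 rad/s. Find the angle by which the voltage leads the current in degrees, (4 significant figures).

X_L = ωL = 643.2 Ω
Parallel: admittances add. Y = 1/R + 1/(jωL)
Y = (0.0005882 − j0.001555) S
|Y| = 0.001662 S → |Z| = 1/|Y| = 601.6 Ω, ∠Z = −∠Y = 69.28°

69.28°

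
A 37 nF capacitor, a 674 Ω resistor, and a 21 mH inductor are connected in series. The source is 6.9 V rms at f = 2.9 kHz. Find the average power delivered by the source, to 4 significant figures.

19.27 mW

ω = 2πf = 18220 rad/s
X_L = ωL = 382.6 Ω
X_C = 1/(ωC) = 1483 Ω
Net reactance X = X_L − X_C = -1101 Ω
Z = 674.0 − j1101 Ω
|Z| = √(674.0² + 1101²) = 1291 Ω
∠Z = arctan(-1101/674.0) = -58.52°
I = V/|Z| = 5.346 mA
P = VI cos φ = 6.9 × 0.005346 × cos(-58.52°) = 19.27 mW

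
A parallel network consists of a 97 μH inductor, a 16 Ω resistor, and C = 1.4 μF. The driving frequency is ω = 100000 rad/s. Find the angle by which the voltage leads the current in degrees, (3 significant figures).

-30.6°

X_L = ωL = 9.70 Ω
X_C = 1/(ωC) = 7.14 Ω
Parallel: admittances add. Y = 1/R + 1/(jωL) + jωC
Y = (0.0625 + j0.0369) S
|Y| = 0.0726 S → |Z| = 1/|Y| = 13.8 Ω, ∠Z = −∠Y = -30.6°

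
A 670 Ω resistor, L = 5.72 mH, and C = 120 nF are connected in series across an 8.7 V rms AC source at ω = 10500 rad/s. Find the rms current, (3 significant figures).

X_L = ωL = 60.1 Ω
X_C = 1/(ωC) = 794 Ω
Net reactance X = X_L − X_C = -734 Ω
Z = 670 − j734 Ω
|Z| = √(670² + 734²) = 994 Ω
I = V/|Z| = 8.7/994 = 8.76 mA

8.76 mA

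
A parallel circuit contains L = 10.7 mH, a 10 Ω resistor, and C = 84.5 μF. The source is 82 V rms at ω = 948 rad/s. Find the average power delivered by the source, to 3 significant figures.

X_L = ωL = 10.1 Ω
X_C = 1/(ωC) = 12.5 Ω
Parallel: admittances add. Y = 1/R + 1/(jωL) + jωC
Y = (0.100 − j0.0185) S
|Y| = 0.102 S → |Z| = 1/|Y| = 9.83 Ω, ∠Z = −∠Y = 10.5°
I = V/|Z| = 8.34 A
P = VI cos φ = 82 × 8.34 × cos(10.5°) = 672 W

672 W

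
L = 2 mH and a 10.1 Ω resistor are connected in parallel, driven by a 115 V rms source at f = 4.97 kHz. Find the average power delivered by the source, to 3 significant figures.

ω = 2πf = 31230 rad/s
X_L = ωL = 62.5 Ω
Parallel: admittances add. Y = 1/R + 1/(jωL)
Y = (0.0990 − j0.0160) S
|Y| = 0.100 S → |Z| = 1/|Y| = 9.97 Ω, ∠Z = −∠Y = 9.19°
I = V/|Z| = 11.5 A
P = VI cos φ = 115 × 11.5 × cos(9.19°) = 1.31 kW

1.31 kW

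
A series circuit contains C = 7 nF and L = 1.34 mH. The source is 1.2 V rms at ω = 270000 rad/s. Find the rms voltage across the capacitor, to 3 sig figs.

3.80 V

X_L = ωL = 362 Ω
X_C = 1/(ωC) = 529 Ω
Net reactance X = X_L − X_C = -167 Ω
Z = − j167 Ω
|Z| = √(0² + 167²) = 167 Ω
I = V/|Z| = 7.17 mA
V_C = I·|Z_C| = 0.00717 × 529 = 3.80 V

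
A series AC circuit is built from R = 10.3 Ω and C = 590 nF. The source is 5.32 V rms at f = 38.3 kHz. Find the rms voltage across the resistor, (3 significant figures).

4.39 V

ω = 2πf = 240600 rad/s
X_C = 1/(ωC) = 7.04 Ω
Z = 10.3 − j7.04 Ω
|Z| = √(10.3² + 7.04²) = 12.5 Ω
I = V/|Z| = 426 mA
V_R = I·|Z_R| = 0.426 × 10.3 = 4.39 V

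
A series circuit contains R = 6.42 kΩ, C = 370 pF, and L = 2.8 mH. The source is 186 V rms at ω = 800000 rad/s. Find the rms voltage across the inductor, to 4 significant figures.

63.90 V

X_L = ωL = 2240 Ω
X_C = 1/(ωC) = 3378 Ω
Net reactance X = X_L − X_C = -1138 Ω
Z = 6420 − j1138 Ω
|Z| = √(6420² + 1138²) = 6520 Ω
I = V/|Z| = 28.53 mA
V_L = I·|Z_L| = 0.02853 × 2240 = 63.90 V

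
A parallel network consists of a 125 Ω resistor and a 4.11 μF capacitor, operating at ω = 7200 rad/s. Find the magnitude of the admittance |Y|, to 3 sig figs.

30.7 mS

X_C = 1/(ωC) = 33.8 Ω
Parallel: admittances add. Y = 1/R + jωC
Y = (0.00800 + j0.0296) S
|Y| = 0.0307 S → |Z| = 1/|Y| = 32.6 Ω, ∠Z = −∠Y = -74.9°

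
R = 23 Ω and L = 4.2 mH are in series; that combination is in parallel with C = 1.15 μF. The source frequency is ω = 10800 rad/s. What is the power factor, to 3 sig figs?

X_L = ωL = 45.4 Ω
X_C = 1/(ωC) = 80.5 Ω
Branch 1 (R+jX_L): Z₁ = 23.0 + j45.4 Ω, |Z₁| = 50.9 Ω
Branch 2 (−jX_C): Z₂ = −j80.5 Ω
Parallel: Z = Z₁Z₂/(Z₁+Z₂), |Z| = 97.5 Ω, ∠Z = 29.9°
cos φ = cos(29.9°) = 0.867

0.867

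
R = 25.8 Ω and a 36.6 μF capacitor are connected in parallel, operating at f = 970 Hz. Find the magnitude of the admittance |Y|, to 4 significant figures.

ω = 2πf = 6095 rad/s
X_C = 1/(ωC) = 4.483 Ω
Parallel: admittances add. Y = 1/R + jωC
Y = (0.03876 + j0.2231) S
|Y| = 0.2264 S → |Z| = 1/|Y| = 4.417 Ω, ∠Z = −∠Y = -80.14°

226.4 mS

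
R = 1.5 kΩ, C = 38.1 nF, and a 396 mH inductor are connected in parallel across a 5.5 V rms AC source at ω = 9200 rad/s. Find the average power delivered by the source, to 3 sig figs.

X_L = ωL = 3640 Ω
X_C = 1/(ωC) = 2850 Ω
Parallel: admittances add. Y = 1/R + 1/(jωL) + jωC
Y = (0.000667 + j7.6e-05) S
|Y| = 0.000671 S → |Z| = 1/|Y| = 1490 Ω, ∠Z = −∠Y = -6.51°
I = V/|Z| = 3.69 mA
P = VI cos φ = 5.5 × 0.00369 × cos(-6.51°) = 20.2 mW

20.2 mW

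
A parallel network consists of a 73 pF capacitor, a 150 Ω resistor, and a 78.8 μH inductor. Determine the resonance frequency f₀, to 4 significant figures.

ω₀ = 1/√(LC) = 1/√(7.88e-05 × 7.3e-11) = 1.318e+07 rad/s
f₀ = ω₀/(2π) = 2.098 MHz

2.098 MHz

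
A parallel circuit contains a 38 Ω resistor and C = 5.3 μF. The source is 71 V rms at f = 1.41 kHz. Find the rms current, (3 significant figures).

ω = 2πf = 8859 rad/s
X_C = 1/(ωC) = 21.3 Ω
Parallel: admittances add. Y = 1/R + jωC
Y = (0.0263 + j0.0470) S
|Y| = 0.0538 S → |Z| = 1/|Y| = 18.6 Ω, ∠Z = −∠Y = -60.7°
I = V/|Z| = 71/18.6 = 3.82 A

3.82 A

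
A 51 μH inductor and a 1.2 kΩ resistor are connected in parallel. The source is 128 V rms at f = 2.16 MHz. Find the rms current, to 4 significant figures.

213.5 mA

ω = 2πf = 1.357e+07 rad/s
X_L = ωL = 692.2 Ω
Parallel: admittances add. Y = 1/R + 1/(jωL)
Y = (0.0008333 − j0.001445) S
|Y| = 0.001668 S → |Z| = 1/|Y| = 599.6 Ω, ∠Z = −∠Y = 60.02°
I = V/|Z| = 128/599.6 = 213.5 mA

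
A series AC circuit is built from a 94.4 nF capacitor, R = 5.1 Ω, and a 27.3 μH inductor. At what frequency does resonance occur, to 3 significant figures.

ω₀ = 1/√(LC) = 1/√(2.73e-05 × 9.44e-08) = 622900 rad/s
f₀ = ω₀/(2π) = 99.1 kHz

99.1 kHz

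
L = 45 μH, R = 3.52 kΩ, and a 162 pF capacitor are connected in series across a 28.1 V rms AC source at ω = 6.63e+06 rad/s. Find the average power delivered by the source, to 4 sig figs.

217.3 mW

X_L = ωL = 298.4 Ω
X_C = 1/(ωC) = 931.0 Ω
Net reactance X = X_L − X_C = -632.7 Ω
Z = 3520 − j632.7 Ω
|Z| = √(3520² + 632.7²) = 3576 Ω
∠Z = arctan(-632.7/3520) = -10.19°
I = V/|Z| = 7.857 mA
P = VI cos φ = 28.1 × 0.007857 × cos(-10.19°) = 217.3 mW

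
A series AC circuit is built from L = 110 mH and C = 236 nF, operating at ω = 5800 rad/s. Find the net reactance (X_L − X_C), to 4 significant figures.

-92.57 Ω

X_L = ωL = 638.0 Ω
X_C = 1/(ωC) = 730.6 Ω
X = 638.0 − 730.6 = -92.57 Ω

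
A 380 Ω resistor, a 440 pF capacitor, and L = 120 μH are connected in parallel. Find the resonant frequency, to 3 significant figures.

ω₀ = 1/√(LC) = 1/√(0.00012 × 4.4e-10) = 4.352e+06 rad/s
f₀ = ω₀/(2π) = 693 kHz

693 kHz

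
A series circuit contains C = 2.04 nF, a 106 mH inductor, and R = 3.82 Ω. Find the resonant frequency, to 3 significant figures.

10.8 kHz

ω₀ = 1/√(LC) = 1/√(0.106 × 2.04e-09) = 68000 rad/s
f₀ = ω₀/(2π) = 10.8 kHz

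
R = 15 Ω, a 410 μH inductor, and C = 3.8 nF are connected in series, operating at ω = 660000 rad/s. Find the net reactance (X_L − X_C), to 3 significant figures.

-128 Ω

X_L = ωL = 271 Ω
X_C = 1/(ωC) = 399 Ω
X = 271 − 399 = -128 Ω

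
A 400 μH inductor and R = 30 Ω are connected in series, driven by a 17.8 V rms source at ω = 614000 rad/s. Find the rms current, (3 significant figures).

71.9 mA

X_L = ωL = 246 Ω
Z = 30.0 + j246 Ω
|Z| = √(30.0² + 246²) = 247 Ω
I = V/|Z| = 17.8/247 = 71.9 mA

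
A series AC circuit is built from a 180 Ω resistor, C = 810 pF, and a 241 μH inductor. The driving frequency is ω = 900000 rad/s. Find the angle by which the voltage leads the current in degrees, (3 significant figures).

-81.1°

X_L = ωL = 217 Ω
X_C = 1/(ωC) = 1370 Ω
Net reactance X = X_L − X_C = -1150 Ω
Z = 180 − j1150 Ω
|Z| = √(180² + 1150²) = 1170 Ω
∠Z = arctan(-1150/180) = -81.1°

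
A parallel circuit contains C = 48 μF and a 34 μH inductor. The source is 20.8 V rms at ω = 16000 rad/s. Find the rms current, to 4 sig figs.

X_L = ωL = 0.5440 Ω
X_C = 1/(ωC) = 1.302 Ω
Parallel: admittances add. Y = 1/(jωL) + jωC
Y = (0 − j1.070) S
|Y| = 1.070 S → |Z| = 1/|Y| = 0.9344 Ω, ∠Z = −∠Y = 90.00°
I = V/|Z| = 20.8/0.9344 = 22.26 A

22.26 A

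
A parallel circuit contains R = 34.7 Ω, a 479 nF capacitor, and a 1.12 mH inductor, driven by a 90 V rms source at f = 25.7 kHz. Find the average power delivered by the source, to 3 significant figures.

233 W

ω = 2πf = 161500 rad/s
X_L = ωL = 181 Ω
X_C = 1/(ωC) = 12.9 Ω
Parallel: admittances add. Y = 1/R + 1/(jωL) + jωC
Y = (0.0288 + j0.0718) S
|Y| = 0.0774 S → |Z| = 1/|Y| = 12.9 Ω, ∠Z = −∠Y = -68.1°
I = V/|Z| = 6.96 A
P = VI cos φ = 90 × 6.96 × cos(-68.1°) = 233 W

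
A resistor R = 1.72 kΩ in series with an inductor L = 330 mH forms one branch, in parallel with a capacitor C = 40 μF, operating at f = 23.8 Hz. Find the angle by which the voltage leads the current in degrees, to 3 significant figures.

-84.4°

ω = 2πf = 149.5 rad/s
X_L = ωL = 49.3 Ω
X_C = 1/(ωC) = 167 Ω
Branch 1 (R+jX_L): Z₁ = 1720 + j49.3 Ω, |Z₁| = 1720 Ω
Branch 2 (−jX_C): Z₂ = −j167 Ω
Parallel: Z = Z₁Z₂/(Z₁+Z₂), |Z| = 167 Ω, ∠Z = -84.4°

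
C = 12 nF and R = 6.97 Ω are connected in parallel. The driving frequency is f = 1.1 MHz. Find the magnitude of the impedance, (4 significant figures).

6.034 Ω

ω = 2πf = 6.912e+06 rad/s
X_C = 1/(ωC) = 12.06 Ω
Parallel: admittances add. Y = 1/R + jωC
Y = (0.1435 + j0.08294) S
|Y| = 0.1657 S → |Z| = 1/|Y| = 6.034 Ω, ∠Z = −∠Y = -30.03°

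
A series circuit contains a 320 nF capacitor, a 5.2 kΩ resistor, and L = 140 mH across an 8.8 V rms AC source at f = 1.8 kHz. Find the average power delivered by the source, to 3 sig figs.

ω = 2πf = 11310 rad/s
X_L = ωL = 1580 Ω
X_C = 1/(ωC) = 276 Ω
Net reactance X = X_L − X_C = 1310 Ω
Z = 5200 + j1310 Ω
|Z| = √(5200² + 1310²) = 5360 Ω
∠Z = arctan(1310/5200) = 14.1°
I = V/|Z| = 1.64 mA
P = VI cos φ = 8.8 × 0.00164 × cos(14.1°) = 14.0 mW

14.0 mW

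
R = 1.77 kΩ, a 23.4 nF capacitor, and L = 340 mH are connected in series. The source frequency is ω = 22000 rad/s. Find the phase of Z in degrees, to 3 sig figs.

X_L = ωL = 7480 Ω
X_C = 1/(ωC) = 1940 Ω
Net reactance X = X_L − X_C = 5540 Ω
Z = 1770 + j5540 Ω
|Z| = √(1770² + 5540²) = 5810 Ω
∠Z = arctan(5540/1770) = 72.3°

72.3°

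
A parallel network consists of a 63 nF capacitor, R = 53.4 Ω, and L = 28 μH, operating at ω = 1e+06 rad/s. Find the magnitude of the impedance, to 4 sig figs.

30.22 Ω

X_L = ωL = 28.00 Ω
X_C = 1/(ωC) = 15.87 Ω
Parallel: admittances add. Y = 1/R + 1/(jωL) + jωC
Y = (0.01873 + j0.02729) S
|Y| = 0.03309 S → |Z| = 1/|Y| = 30.22 Ω, ∠Z = −∠Y = -55.54°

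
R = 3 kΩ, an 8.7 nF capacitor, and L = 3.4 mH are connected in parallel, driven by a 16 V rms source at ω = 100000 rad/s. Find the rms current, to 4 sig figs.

33.57 mA

X_L = ωL = 340.0 Ω
X_C = 1/(ωC) = 1149 Ω
Parallel: admittances add. Y = 1/R + 1/(jωL) + jωC
Y = (0.0003333 − j0.002071) S
|Y| = 0.002098 S → |Z| = 1/|Y| = 476.7 Ω, ∠Z = −∠Y = 80.86°
I = V/|Z| = 16/476.7 = 33.57 mA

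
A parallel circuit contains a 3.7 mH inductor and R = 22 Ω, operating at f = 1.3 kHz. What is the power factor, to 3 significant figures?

ω = 2πf = 8168 rad/s
X_L = ωL = 30.2 Ω
Parallel: admittances add. Y = 1/R + 1/(jωL)
Y = (0.0455 − j0.0331) S
|Y| = 0.0562 S → |Z| = 1/|Y| = 17.8 Ω, ∠Z = −∠Y = 36.1°
cos φ = cos(36.1°) = 0.808

0.808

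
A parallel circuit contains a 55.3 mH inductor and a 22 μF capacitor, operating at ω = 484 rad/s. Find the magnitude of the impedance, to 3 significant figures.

X_L = ωL = 26.8 Ω
X_C = 1/(ωC) = 93.9 Ω
Parallel: admittances add. Y = 1/(jωL) + jωC
Y = (0 − j0.0267) S
|Y| = 0.0267 S → |Z| = 1/|Y| = 37.4 Ω, ∠Z = −∠Y = 90.0°

37.4 Ω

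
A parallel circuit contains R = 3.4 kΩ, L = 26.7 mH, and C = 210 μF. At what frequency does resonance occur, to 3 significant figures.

67.2 Hz

ω₀ = 1/√(LC) = 1/√(0.0267 × 0.00021) = 422.3 rad/s
f₀ = ω₀/(2π) = 67.2 Hz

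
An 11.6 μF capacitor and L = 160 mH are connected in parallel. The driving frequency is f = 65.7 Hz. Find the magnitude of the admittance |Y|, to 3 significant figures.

ω = 2πf = 412.8 rad/s
X_L = ωL = 66.0 Ω
X_C = 1/(ωC) = 209 Ω
Parallel: admittances add. Y = 1/(jωL) + jωC
Y = (0 − j0.0104) S
|Y| = 0.0104 S → |Z| = 1/|Y| = 96.6 Ω, ∠Z = −∠Y = 90.0°

10.4 mS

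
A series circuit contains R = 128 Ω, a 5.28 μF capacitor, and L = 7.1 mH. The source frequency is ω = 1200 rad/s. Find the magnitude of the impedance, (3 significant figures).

197 Ω

X_L = ωL = 8.52 Ω
X_C = 1/(ωC) = 158 Ω
Net reactance X = X_L − X_C = -149 Ω
Z = 128 − j149 Ω
|Z| = √(128² + 149²) = 197 Ω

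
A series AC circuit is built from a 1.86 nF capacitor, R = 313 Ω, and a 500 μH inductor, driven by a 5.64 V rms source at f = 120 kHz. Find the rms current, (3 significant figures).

ω = 2πf = 754000 rad/s
X_L = ωL = 377 Ω
X_C = 1/(ωC) = 713 Ω
Net reactance X = X_L − X_C = -336 Ω
Z = 313 − j336 Ω
|Z| = √(313² + 336²) = 459 Ω
I = V/|Z| = 5.64/459 = 12.3 mA

12.3 mA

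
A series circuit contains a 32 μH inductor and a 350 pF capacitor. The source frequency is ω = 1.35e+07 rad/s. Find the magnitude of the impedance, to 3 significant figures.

220 Ω

X_L = ωL = 432 Ω
X_C = 1/(ωC) = 212 Ω
Net reactance X = X_L − X_C = 220 Ω
Z = j220 Ω
|Z| = √(0² + 220²) = 220 Ω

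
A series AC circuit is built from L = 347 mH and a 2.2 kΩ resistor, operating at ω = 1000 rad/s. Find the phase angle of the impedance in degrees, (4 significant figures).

X_L = ωL = 347.0 Ω
Z = 2200 + j347.0 Ω
|Z| = √(2200² + 347.0²) = 2227 Ω
∠Z = arctan(347.0/2200) = 8.963°

8.963°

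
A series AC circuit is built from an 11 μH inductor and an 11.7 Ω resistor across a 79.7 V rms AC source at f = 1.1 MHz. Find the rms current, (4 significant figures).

ω = 2πf = 6.912e+06 rad/s
X_L = ωL = 76.03 Ω
Z = 11.70 + j76.03 Ω
|Z| = √(11.70² + 76.03²) = 76.92 Ω
I = V/|Z| = 79.7/76.92 = 1.036 A

1.036 A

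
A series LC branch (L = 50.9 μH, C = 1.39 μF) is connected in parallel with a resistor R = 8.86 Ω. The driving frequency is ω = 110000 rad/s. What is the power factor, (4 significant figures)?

X_L = ωL = 5.599 Ω
X_C = 1/(ωC) = 6.540 Ω
Branch 1: Z₁ = R = 8.860 Ω
Branch 2 (series LC): Z₂ = j(X_L − X_C) = −j0.9412 Ω
Parallel: Z = Z₁Z₂/(Z₁+Z₂), |Z| = 0.9360 Ω, ∠Z = -83.94°
cos φ = cos(-83.94°) = 0.1056

0.1056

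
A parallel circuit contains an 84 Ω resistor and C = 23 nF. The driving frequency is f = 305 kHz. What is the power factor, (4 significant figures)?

0.2607

ω = 2πf = 1.916e+06 rad/s
X_C = 1/(ωC) = 22.69 Ω
Parallel: admittances add. Y = 1/R + jωC
Y = (0.01190 + j0.04408) S
|Y| = 0.04566 S → |Z| = 1/|Y| = 21.90 Ω, ∠Z = −∠Y = -74.89°
cos φ = cos(-74.89°) = 0.2607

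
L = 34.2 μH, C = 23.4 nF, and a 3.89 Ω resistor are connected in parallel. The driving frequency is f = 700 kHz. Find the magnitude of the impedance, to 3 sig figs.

ω = 2πf = 4.398e+06 rad/s
X_L = ωL = 150 Ω
X_C = 1/(ωC) = 9.72 Ω
Parallel: admittances add. Y = 1/R + 1/(jωL) + jωC
Y = (0.257 + j0.0963) S
|Y| = 0.275 S → |Z| = 1/|Y| = 3.64 Ω, ∠Z = −∠Y = -20.5°

3.64 Ω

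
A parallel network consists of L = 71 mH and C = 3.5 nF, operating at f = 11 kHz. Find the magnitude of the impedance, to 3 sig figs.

26200 Ω

ω = 2πf = 69120 rad/s
X_L = ωL = 4910 Ω
X_C = 1/(ωC) = 4130 Ω
Parallel: admittances add. Y = 1/(jωL) + jωC
Y = (0 + j3.81e-05) S
|Y| = 3.81e-05 S → |Z| = 1/|Y| = 26200 Ω, ∠Z = −∠Y = -90.0°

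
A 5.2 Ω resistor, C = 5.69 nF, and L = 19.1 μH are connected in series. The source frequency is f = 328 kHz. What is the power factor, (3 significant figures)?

0.113

ω = 2πf = 2.061e+06 rad/s
X_L = ωL = 39.4 Ω
X_C = 1/(ωC) = 85.3 Ω
Net reactance X = X_L − X_C = -45.9 Ω
Z = 5.20 − j45.9 Ω
|Z| = √(5.20² + 45.9²) = 46.2 Ω
∠Z = arctan(-45.9/5.20) = -83.5°
cos φ = cos(-83.5°) = 0.113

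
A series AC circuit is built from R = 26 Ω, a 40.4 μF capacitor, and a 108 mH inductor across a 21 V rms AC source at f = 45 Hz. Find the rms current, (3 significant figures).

ω = 2πf = 282.7 rad/s
X_L = ωL = 30.5 Ω
X_C = 1/(ωC) = 87.5 Ω
Net reactance X = X_L − X_C = -57.0 Ω
Z = 26.0 − j57.0 Ω
|Z| = √(26.0² + 57.0²) = 62.7 Ω
I = V/|Z| = 21/62.7 = 335 mA

335 mA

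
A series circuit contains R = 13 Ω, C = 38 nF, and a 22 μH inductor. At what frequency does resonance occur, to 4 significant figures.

ω₀ = 1/√(LC) = 1/√(2.2e-05 × 3.8e-08) = 1.094e+06 rad/s
f₀ = ω₀/(2π) = 174.1 kHz

174.1 kHz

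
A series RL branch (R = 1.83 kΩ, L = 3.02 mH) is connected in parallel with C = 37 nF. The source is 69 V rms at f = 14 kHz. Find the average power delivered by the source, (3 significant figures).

2.55 W

ω = 2πf = 87960 rad/s
X_L = ωL = 266 Ω
X_C = 1/(ωC) = 307 Ω
Branch 1 (R+jX_L): Z₁ = 1830 + j266 Ω, |Z₁| = 1850 Ω
Branch 2 (−jX_C): Z₂ = −j307 Ω
Parallel: Z = Z₁Z₂/(Z₁+Z₂), |Z| = 310 Ω, ∠Z = -80.4°
I = V/|Z| = 222 mA
P = VI cos φ = 69 × 0.222 × cos(-80.4°) = 2.55 W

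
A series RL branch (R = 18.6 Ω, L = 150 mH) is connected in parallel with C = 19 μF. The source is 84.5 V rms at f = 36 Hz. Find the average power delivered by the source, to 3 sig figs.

ω = 2πf = 226.2 rad/s
X_L = ωL = 33.9 Ω
X_C = 1/(ωC) = 233 Ω
Branch 1 (R+jX_L): Z₁ = 18.6 + j33.9 Ω, |Z₁| = 38.7 Ω
Branch 2 (−jX_C): Z₂ = −j233 Ω
Parallel: Z = Z₁Z₂/(Z₁+Z₂), |Z| = 45.1 Ω, ∠Z = 55.9°
I = V/|Z| = 1.87 A
P = VI cos φ = 84.5 × 1.87 × cos(55.9°) = 88.7 W

88.7 W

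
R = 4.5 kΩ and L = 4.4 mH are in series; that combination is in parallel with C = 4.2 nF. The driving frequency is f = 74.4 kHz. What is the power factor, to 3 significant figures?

ω = 2πf = 467500 rad/s
X_L = ωL = 2060 Ω
X_C = 1/(ωC) = 509 Ω
Branch 1 (R+jX_L): Z₁ = 4500 + j2060 Ω, |Z₁| = 4950 Ω
Branch 2 (−jX_C): Z₂ = −j509 Ω
Parallel: Z = Z₁Z₂/(Z₁+Z₂), |Z| = 530 Ω, ∠Z = -84.4°
cos φ = cos(-84.4°) = 0.0973

0.0973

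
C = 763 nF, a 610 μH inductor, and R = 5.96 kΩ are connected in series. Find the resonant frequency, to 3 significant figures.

7.38 kHz

ω₀ = 1/√(LC) = 1/√(0.00061 × 7.63e-07) = 46350 rad/s
f₀ = ω₀/(2π) = 7.38 kHz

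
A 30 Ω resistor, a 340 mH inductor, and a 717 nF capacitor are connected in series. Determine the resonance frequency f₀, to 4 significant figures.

322.3 Hz

ω₀ = 1/√(LC) = 1/√(0.34 × 7.17e-07) = 2025 rad/s
f₀ = ω₀/(2π) = 322.3 Hz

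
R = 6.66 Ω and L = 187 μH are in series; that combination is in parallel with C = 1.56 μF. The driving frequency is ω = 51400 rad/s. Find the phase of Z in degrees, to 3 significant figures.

-11.5°

X_L = ωL = 9.61 Ω
X_C = 1/(ωC) = 12.5 Ω
Branch 1 (R+jX_L): Z₁ = 6.66 + j9.61 Ω, |Z₁| = 11.7 Ω
Branch 2 (−jX_C): Z₂ = −j12.5 Ω
Parallel: Z = Z₁Z₂/(Z₁+Z₂), |Z| = 20.1 Ω, ∠Z = -11.5°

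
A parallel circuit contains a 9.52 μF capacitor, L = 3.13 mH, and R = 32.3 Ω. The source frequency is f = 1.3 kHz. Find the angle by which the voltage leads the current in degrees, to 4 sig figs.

-51.30°

ω = 2πf = 8168 rad/s
X_L = ωL = 25.57 Ω
X_C = 1/(ωC) = 12.86 Ω
Parallel: admittances add. Y = 1/R + 1/(jωL) + jωC
Y = (0.03096 + j0.03865) S
|Y| = 0.04952 S → |Z| = 1/|Y| = 20.19 Ω, ∠Z = −∠Y = -51.30°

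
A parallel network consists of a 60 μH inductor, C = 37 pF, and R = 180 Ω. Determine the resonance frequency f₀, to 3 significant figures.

ω₀ = 1/√(LC) = 1/√(6e-05 × 3.7e-11) = 2.122e+07 rad/s
f₀ = ω₀/(2π) = 3.38 MHz

3.38 MHz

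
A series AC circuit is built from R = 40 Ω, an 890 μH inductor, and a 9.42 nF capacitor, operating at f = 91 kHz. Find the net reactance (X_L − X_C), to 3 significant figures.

323 Ω

ω = 2πf = 571800 rad/s
X_L = ωL = 509 Ω
X_C = 1/(ωC) = 186 Ω
X = 509 − 186 = 323 Ω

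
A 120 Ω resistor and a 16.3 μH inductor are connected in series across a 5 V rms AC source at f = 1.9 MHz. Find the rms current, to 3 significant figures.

ω = 2πf = 1.194e+07 rad/s
X_L = ωL = 195 Ω
Z = 120 + j195 Ω
|Z| = √(120² + 195²) = 229 Ω
I = V/|Z| = 5/229 = 21.9 mA

21.9 mA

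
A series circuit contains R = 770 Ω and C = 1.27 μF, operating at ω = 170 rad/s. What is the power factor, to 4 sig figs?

0.1640

X_C = 1/(ωC) = 4632 Ω
Z = 770.0 − j4632 Ω
|Z| = √(770.0² + 4632²) = 4695 Ω
∠Z = arctan(-4632/770.0) = -80.56°
cos φ = cos(-80.56°) = 0.1640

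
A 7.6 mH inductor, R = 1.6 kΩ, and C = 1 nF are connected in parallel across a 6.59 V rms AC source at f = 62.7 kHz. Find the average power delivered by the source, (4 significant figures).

27.14 mW

ω = 2πf = 394000 rad/s
X_L = ωL = 2994 Ω
X_C = 1/(ωC) = 2538 Ω
Parallel: admittances add. Y = 1/R + 1/(jωL) + jωC
Y = (0.0006250 + j5.996e-05) S
|Y| = 0.0006279 S → |Z| = 1/|Y| = 1593 Ω, ∠Z = −∠Y = -5.480°
I = V/|Z| = 4.138 mA
P = VI cos φ = 6.59 × 0.004138 × cos(-5.480°) = 27.14 mW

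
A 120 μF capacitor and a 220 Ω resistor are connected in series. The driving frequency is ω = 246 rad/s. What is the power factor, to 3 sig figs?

0.988

X_C = 1/(ωC) = 33.9 Ω
Z = 220 − j33.9 Ω
|Z| = √(220² + 33.9²) = 223 Ω
∠Z = arctan(-33.9/220) = -8.75°
cos φ = cos(-8.75°) = 0.988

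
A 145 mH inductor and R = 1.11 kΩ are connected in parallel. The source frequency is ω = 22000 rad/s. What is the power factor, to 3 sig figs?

X_L = ωL = 3190 Ω
Parallel: admittances add. Y = 1/R + 1/(jωL)
Y = (0.000901 − j0.000313) S
|Y| = 0.000954 S → |Z| = 1/|Y| = 1050 Ω, ∠Z = −∠Y = 19.2°
cos φ = cos(19.2°) = 0.944

0.944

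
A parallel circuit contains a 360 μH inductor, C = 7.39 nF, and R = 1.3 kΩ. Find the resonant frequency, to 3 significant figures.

97.6 kHz

ω₀ = 1/√(LC) = 1/√(0.00036 × 7.39e-09) = 613100 rad/s
f₀ = ω₀/(2π) = 97.6 kHz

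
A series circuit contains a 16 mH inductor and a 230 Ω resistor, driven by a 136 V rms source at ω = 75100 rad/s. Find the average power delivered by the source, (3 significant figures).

2.84 W

X_L = ωL = 1200 Ω
Z = 230 + j1200 Ω
|Z| = √(230² + 1200²) = 1220 Ω
∠Z = arctan(1200/230) = 79.2°
I = V/|Z| = 111 mA
P = VI cos φ = 136 × 0.111 × cos(79.2°) = 2.84 W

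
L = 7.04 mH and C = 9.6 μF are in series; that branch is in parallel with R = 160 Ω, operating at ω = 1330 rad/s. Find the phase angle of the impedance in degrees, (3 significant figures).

X_L = ωL = 9.36 Ω
X_C = 1/(ωC) = 78.3 Ω
Branch 1: Z₁ = R = 160 Ω
Branch 2 (series LC): Z₂ = j(X_L − X_C) = −j69.0 Ω
Parallel: Z = Z₁Z₂/(Z₁+Z₂), |Z| = 63.3 Ω, ∠Z = -66.7°

-66.7°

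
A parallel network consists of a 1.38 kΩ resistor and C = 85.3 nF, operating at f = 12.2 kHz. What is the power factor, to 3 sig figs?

ω = 2πf = 76650 rad/s
X_C = 1/(ωC) = 153 Ω
Parallel: admittances add. Y = 1/R + jωC
Y = (0.000725 + j0.00654) S
|Y| = 0.00658 S → |Z| = 1/|Y| = 152 Ω, ∠Z = −∠Y = -83.7°
cos φ = cos(-83.7°) = 0.110

0.110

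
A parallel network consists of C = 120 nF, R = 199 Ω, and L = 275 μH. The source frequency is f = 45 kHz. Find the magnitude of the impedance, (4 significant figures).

46.17 Ω

ω = 2πf = 282700 rad/s
X_L = ωL = 77.75 Ω
X_C = 1/(ωC) = 29.47 Ω
Parallel: admittances add. Y = 1/R + 1/(jωL) + jωC
Y = (0.005025 + j0.02107) S
|Y| = 0.02166 S → |Z| = 1/|Y| = 46.17 Ω, ∠Z = −∠Y = -76.58°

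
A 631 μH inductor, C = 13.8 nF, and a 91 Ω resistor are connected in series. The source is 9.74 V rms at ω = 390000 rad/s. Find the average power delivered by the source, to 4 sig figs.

724.5 mW

X_L = ωL = 246.1 Ω
X_C = 1/(ωC) = 185.8 Ω
Net reactance X = X_L − X_C = 60.29 Ω
Z = 91.00 + j60.29 Ω
|Z| = √(91.00² + 60.29²) = 109.2 Ω
∠Z = arctan(60.29/91.00) = 33.52°
I = V/|Z| = 89.23 mA
P = VI cos φ = 9.74 × 0.08923 × cos(33.52°) = 724.5 mW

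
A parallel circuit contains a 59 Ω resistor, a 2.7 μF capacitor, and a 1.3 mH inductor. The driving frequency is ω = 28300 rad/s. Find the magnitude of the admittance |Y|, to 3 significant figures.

X_L = ωL = 36.8 Ω
X_C = 1/(ωC) = 13.1 Ω
Parallel: admittances add. Y = 1/R + 1/(jωL) + jωC
Y = (0.0169 + j0.0492) S
|Y| = 0.0521 S → |Z| = 1/|Y| = 19.2 Ω, ∠Z = −∠Y = -71.0°

52.1 mS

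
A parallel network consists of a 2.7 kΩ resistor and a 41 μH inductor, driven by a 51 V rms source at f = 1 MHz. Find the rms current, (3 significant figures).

199 mA

ω = 2πf = 6.283e+06 rad/s
X_L = ωL = 258 Ω
Parallel: admittances add. Y = 1/R + 1/(jωL)
Y = (0.000370 − j0.00388) S
|Y| = 0.00390 S → |Z| = 1/|Y| = 256 Ω, ∠Z = −∠Y = 84.5°
I = V/|Z| = 51/256 = 199 mA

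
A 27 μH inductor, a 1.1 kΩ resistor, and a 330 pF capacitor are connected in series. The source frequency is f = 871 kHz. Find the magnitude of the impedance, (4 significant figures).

ω = 2πf = 5.473e+06 rad/s
X_L = ωL = 147.8 Ω
X_C = 1/(ωC) = 553.7 Ω
Net reactance X = X_L − X_C = -406.0 Ω
Z = 1100 − j406.0 Ω
|Z| = √(1100² + 406.0²) = 1173 Ω

1173 Ω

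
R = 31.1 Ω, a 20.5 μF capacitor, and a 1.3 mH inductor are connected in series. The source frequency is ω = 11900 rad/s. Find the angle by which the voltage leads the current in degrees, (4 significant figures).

X_L = ωL = 15.47 Ω
X_C = 1/(ωC) = 4.099 Ω
Net reactance X = X_L − X_C = 11.37 Ω
Z = 31.10 + j11.37 Ω
|Z| = √(31.10² + 11.37²) = 33.11 Ω
∠Z = arctan(11.37/31.10) = 20.08°

20.08°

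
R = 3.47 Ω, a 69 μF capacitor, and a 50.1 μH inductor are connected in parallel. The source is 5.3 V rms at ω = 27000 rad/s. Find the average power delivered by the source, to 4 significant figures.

8.095 W

X_L = ωL = 1.353 Ω
X_C = 1/(ωC) = 0.5368 Ω
Parallel: admittances add. Y = 1/R + 1/(jωL) + jωC
Y = (0.2882 + j1.124) S
|Y| = 1.160 S → |Z| = 1/|Y| = 0.8620 Ω, ∠Z = −∠Y = -75.62°
I = V/|Z| = 6.149 A
P = VI cos φ = 5.3 × 6.149 × cos(-75.62°) = 8.095 W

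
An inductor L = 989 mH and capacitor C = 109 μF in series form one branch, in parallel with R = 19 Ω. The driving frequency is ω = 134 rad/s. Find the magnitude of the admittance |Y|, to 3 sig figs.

54.9 mS

X_L = ωL = 133 Ω
X_C = 1/(ωC) = 68.5 Ω
Branch 1: Z₁ = R = 19.0 Ω
Branch 2 (series LC): Z₂ = j(X_L − X_C) = j64.1 Ω
Parallel: Z = Z₁Z₂/(Z₁+Z₂), |Z| = 18.2 Ω, ∠Z = 16.5°
|Y| = 1/|Z| = 54.9 mS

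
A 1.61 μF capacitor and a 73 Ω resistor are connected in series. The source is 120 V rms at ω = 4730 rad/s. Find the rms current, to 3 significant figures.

X_C = 1/(ωC) = 131 Ω
Z = 73.0 − j131 Ω
|Z| = √(73.0² + 131²) = 150 Ω
I = V/|Z| = 120/150 = 799 mA

799 mA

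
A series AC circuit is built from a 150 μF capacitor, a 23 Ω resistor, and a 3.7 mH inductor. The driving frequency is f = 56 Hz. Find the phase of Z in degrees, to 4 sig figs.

-37.49°

ω = 2πf = 351.9 rad/s
X_L = ωL = 1.302 Ω
X_C = 1/(ωC) = 18.95 Ω
Net reactance X = X_L − X_C = -17.65 Ω
Z = 23.00 − j17.65 Ω
|Z| = √(23.00² + 17.65²) = 28.99 Ω
∠Z = arctan(-17.65/23.00) = -37.49°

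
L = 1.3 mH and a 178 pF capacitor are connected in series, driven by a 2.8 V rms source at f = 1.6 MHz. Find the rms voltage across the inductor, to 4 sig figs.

ω = 2πf = 1.005e+07 rad/s
X_L = ωL = 13070 Ω
X_C = 1/(ωC) = 558.8 Ω
Net reactance X = X_L − X_C = 12510 Ω
Z = j12510 Ω
|Z| = √(0² + 12510²) = 12510 Ω
I = V/|Z| = 223.8 μA
V_L = I·|Z_L| = 0.0002238 × 13070 = 2.925 V

2.925 V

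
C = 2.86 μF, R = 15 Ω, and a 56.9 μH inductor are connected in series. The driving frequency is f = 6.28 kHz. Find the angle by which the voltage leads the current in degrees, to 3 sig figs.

ω = 2πf = 39460 rad/s
X_L = ωL = 2.25 Ω
X_C = 1/(ωC) = 8.86 Ω
Net reactance X = X_L − X_C = -6.62 Ω
Z = 15.0 − j6.62 Ω
|Z| = √(15.0² + 6.62²) = 16.4 Ω
∠Z = arctan(-6.62/15.0) = -23.8°

-23.8°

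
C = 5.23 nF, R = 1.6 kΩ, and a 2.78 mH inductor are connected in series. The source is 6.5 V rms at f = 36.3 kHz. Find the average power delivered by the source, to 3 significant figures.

26.0 mW

ω = 2πf = 228100 rad/s
X_L = ωL = 634 Ω
X_C = 1/(ωC) = 838 Ω
Net reactance X = X_L − X_C = -204 Ω
Z = 1600 − j204 Ω
|Z| = √(1600² + 204²) = 1610 Ω
∠Z = arctan(-204/1600) = -7.28°
I = V/|Z| = 4.03 mA
P = VI cos φ = 6.5 × 0.00403 × cos(-7.28°) = 26.0 mW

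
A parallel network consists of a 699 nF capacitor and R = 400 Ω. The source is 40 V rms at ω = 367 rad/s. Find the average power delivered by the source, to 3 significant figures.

4.00 W

X_C = 1/(ωC) = 3900 Ω
Parallel: admittances add. Y = 1/R + jωC
Y = (0.00250 + j0.000257) S
|Y| = 0.00251 S → |Z| = 1/|Y| = 398 Ω, ∠Z = −∠Y = -5.86°
I = V/|Z| = 101 mA
P = VI cos φ = 40 × 0.101 × cos(-5.86°) = 4.00 W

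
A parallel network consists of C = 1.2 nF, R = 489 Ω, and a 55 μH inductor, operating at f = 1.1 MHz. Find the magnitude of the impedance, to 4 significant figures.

ω = 2πf = 6.912e+06 rad/s
X_L = ωL = 380.1 Ω
X_C = 1/(ωC) = 120.6 Ω
Parallel: admittances add. Y = 1/R + 1/(jωL) + jωC
Y = (0.002045 + j0.005663) S
|Y| = 0.006021 S → |Z| = 1/|Y| = 166.1 Ω, ∠Z = −∠Y = -70.15°

166.1 Ω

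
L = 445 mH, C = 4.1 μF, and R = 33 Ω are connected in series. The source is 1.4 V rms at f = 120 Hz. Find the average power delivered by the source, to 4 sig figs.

ω = 2πf = 754.0 rad/s
X_L = ωL = 335.5 Ω
X_C = 1/(ωC) = 323.5 Ω
Net reactance X = X_L − X_C = 12.04 Ω
Z = 33.00 + j12.04 Ω
|Z| = √(33.00² + 12.04²) = 35.13 Ω
∠Z = arctan(12.04/33.00) = 20.04°
I = V/|Z| = 39.86 mA
P = VI cos φ = 1.4 × 0.03986 × cos(20.04°) = 52.42 mW

52.42 mW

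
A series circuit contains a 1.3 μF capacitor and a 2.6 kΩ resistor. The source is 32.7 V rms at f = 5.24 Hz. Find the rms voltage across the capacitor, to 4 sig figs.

ω = 2πf = 32.92 rad/s
X_C = 1/(ωC) = 23360 Ω
Z = 2600 − j23360 Ω
|Z| = √(2600² + 23360²) = 23510 Ω
I = V/|Z| = 1.391 mA
V_C = I·|Z_C| = 0.001391 × 23360 = 32.50 V

32.50 V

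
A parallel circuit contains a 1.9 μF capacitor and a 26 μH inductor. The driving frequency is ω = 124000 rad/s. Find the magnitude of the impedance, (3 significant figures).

13.4 Ω

X_L = ωL = 3.22 Ω
X_C = 1/(ωC) = 4.24 Ω
Parallel: admittances add. Y = 1/(jωL) + jωC
Y = (0 − j0.0746) S
|Y| = 0.0746 S → |Z| = 1/|Y| = 13.4 Ω, ∠Z = −∠Y = 90.0°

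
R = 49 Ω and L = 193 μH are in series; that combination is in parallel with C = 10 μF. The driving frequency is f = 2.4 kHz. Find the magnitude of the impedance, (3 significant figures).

ω = 2πf = 15080 rad/s
X_L = ωL = 2.91 Ω
X_C = 1/(ωC) = 6.63 Ω
Branch 1 (R+jX_L): Z₁ = 49.0 + j2.91 Ω, |Z₁| = 49.1 Ω
Branch 2 (−jX_C): Z₂ = −j6.63 Ω
Parallel: Z = Z₁Z₂/(Z₁+Z₂), |Z| = 6.62 Ω, ∠Z = -82.3°

6.62 Ω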